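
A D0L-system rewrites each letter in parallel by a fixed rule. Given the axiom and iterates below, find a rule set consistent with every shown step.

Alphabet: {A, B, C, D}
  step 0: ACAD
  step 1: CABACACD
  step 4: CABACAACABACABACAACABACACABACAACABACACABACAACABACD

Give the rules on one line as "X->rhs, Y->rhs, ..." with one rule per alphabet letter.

A->CA, B->A, C->BA, D->CD

  step 0 ⇒ step 1: ACAD ⇒ CA·BA·CA·CD
    A ↦ CA
    C ↦ BA
    D ↦ CD
    B ↦ A  (constrained at step 1)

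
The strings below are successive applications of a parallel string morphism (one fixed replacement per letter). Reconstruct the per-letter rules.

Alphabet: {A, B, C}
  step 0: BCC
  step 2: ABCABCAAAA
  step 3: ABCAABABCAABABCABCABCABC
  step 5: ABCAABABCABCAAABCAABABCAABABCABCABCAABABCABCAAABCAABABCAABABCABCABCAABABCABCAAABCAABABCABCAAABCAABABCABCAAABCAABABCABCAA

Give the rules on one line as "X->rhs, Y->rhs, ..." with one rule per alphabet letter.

  step 2 ⇒ step 3: ABCABCAAAA ⇒ ABC·AA·B·ABC·AA·B·ABC·ABC·ABC·ABC
    A ↦ ABC
    B ↦ AA
    C ↦ B

A->ABC, B->AA, C->B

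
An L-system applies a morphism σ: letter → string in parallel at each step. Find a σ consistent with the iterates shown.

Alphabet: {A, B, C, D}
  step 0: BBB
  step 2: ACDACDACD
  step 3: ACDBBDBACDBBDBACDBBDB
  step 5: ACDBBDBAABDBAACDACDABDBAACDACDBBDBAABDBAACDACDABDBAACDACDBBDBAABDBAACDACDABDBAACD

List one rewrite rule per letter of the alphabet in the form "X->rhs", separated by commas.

  step 2 ⇒ step 3: ACDACDACD ⇒ ACD·B·BDB·ACD·B·BDB·ACD·B·BDB
    A ↦ ACD
    C ↦ B
    D ↦ BDB
    B ↦ A  (constrained at step 0)

A->ACD, B->A, C->B, D->BDB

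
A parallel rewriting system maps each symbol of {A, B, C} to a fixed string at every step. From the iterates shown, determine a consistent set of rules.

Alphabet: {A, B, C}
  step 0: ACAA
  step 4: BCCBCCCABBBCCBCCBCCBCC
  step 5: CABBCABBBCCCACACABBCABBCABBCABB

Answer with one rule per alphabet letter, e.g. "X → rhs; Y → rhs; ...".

  step 4 ⇒ step 5: BCCBCCCABBBCCBCCBCCBCC ⇒ CA·B·B·CA·B·B·B·CC·CA·CA·CA·B·B·CA·B·B·CA·B·B·CA·B·B
    A ↦ CC
    B ↦ CA
    C ↦ B

A->CC, B->CA, C->B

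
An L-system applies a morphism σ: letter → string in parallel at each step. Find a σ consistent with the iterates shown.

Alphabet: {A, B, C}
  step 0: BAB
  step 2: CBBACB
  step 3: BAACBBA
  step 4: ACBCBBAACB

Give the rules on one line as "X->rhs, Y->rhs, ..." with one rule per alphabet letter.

A->CB, B->A, C->B

  step 3 ⇒ step 4: BAACBBA ⇒ A·CB·CB·B·A·A·CB
    A ↦ CB
    B ↦ A
    C ↦ B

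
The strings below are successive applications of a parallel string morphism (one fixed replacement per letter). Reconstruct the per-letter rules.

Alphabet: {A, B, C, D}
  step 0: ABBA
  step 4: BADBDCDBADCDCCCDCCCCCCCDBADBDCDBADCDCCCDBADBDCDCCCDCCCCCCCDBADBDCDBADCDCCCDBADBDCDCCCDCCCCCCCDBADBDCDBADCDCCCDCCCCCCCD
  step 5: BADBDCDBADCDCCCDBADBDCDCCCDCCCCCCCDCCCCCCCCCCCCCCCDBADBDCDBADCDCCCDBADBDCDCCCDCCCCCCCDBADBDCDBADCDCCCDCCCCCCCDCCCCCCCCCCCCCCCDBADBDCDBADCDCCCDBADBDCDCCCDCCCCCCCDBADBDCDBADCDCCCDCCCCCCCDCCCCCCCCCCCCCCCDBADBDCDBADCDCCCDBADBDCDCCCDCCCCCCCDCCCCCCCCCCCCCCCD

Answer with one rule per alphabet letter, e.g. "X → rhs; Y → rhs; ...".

A->BD, B->BAD, C->CC, D->CD

  step 4 ⇒ step 5: BADBDCDBADCDCCCDCCCCCCCDBADBDCDBADCDCCCDBADBDCDCCCDCCCCCCCDBADBDCDBADCDCCCDBADBDCDCCCDCCCCCCCDBADBDCDBADCDCCCDCCCCCCCD ⇒ BAD·BD·CD·BAD·CD·CC·CD·BAD·BD·CD·CC·CD·CC·CC·CC·CD·CC·CC·CC·CC·CC·CC·CC·CD·BAD·BD·CD·BAD·CD·CC·CD·BAD·BD·CD·CC·CD·CC·CC·CC·CD·BAD·BD·CD·BAD·CD·CC·CD·CC·CC·CC·CD·CC·CC·CC·CC·CC·CC·CC·CD·BAD·BD·CD·BAD·CD·CC·CD·BAD·BD·CD·CC·CD·CC·CC·CC·CD·BAD·BD·CD·BAD·CD·CC·CD·CC·CC·CC·CD·CC·CC·CC·CC·CC·CC·CC·CD·BAD·BD·CD·BAD·CD·CC·CD·BAD·BD·CD·CC·CD·CC·CC·CC·CD·CC·CC·CC·CC·CC·CC·CC·CD
    A ↦ BD
    B ↦ BAD
    C ↦ CC
    D ↦ CD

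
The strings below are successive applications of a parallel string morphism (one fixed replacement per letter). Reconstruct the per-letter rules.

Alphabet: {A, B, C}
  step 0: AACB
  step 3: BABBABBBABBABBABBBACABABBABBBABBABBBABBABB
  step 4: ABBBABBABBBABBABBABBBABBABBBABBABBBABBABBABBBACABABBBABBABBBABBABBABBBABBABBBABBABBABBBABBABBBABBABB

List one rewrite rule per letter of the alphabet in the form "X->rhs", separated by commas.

  step 3 ⇒ step 4: BABBABBBABBABBABBBACABABBABBBABBABBBABBABB ⇒ ABB·B·ABB·ABB·B·ABB·ABB·ABB·B·ABB·ABB·B·ABB·ABB·B·ABB·ABB·ABB·B·ACA·B·ABB·B·ABB·ABB·B·ABB·ABB·ABB·B·ABB·ABB·B·ABB·ABB·ABB·B·ABB·ABB·B·ABB·ABB
    A ↦ B
    B ↦ ABB
    C ↦ ACA

A->B, B->ABB, C->ACA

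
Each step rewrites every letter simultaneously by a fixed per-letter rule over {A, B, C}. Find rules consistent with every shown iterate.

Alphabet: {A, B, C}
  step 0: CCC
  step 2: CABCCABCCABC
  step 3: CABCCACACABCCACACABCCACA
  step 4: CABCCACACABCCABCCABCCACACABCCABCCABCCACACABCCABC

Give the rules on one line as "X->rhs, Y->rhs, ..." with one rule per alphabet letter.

  step 3 ⇒ step 4: CABCCACACABCCACACABCCACA ⇒ CA·BC·CA·CA·CA·BC·CA·BC·CA·BC·CA·CA·CA·BC·CA·BC·CA·BC·CA·CA·CA·BC·CA·BC
    A ↦ BC
    B ↦ CA
    C ↦ CA

A->BC, B->CA, C->CA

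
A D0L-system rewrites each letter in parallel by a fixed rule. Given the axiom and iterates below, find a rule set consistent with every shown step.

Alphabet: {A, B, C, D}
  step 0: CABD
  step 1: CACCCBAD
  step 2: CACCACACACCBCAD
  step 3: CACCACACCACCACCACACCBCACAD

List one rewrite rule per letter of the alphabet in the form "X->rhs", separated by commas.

  step 2 ⇒ step 3: CACCACACACCBCAD ⇒ CA·C·CA·CA·C·CA·C·CA·C·CA·CA·CCB·CA·C·AD
    A ↦ C
    B ↦ CCB
    C ↦ CA
    D ↦ AD

A->C, B->CCB, C->CA, D->AD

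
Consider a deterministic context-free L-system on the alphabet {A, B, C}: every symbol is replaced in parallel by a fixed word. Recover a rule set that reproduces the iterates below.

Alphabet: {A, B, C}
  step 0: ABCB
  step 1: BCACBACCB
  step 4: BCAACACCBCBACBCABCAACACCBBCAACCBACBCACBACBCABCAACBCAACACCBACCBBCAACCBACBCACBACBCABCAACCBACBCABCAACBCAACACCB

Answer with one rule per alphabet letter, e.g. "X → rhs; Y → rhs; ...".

A->BCA, B->CB, C->AC

  step 0 ⇒ step 1: ABCB ⇒ BCA·CB·AC·CB
    A ↦ BCA
    B ↦ CB
    C ↦ AC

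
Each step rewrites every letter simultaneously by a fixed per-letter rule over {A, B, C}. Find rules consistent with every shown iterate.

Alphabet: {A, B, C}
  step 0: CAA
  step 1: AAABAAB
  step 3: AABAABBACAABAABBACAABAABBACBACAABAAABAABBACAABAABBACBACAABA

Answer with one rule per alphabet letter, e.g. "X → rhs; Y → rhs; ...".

  step 0 ⇒ step 1: CAA ⇒ A·AAB·AAB
    A ↦ AAB
    C ↦ A
    B ↦ BAC  (constrained at step 1)

A->AAB, B->BAC, C->A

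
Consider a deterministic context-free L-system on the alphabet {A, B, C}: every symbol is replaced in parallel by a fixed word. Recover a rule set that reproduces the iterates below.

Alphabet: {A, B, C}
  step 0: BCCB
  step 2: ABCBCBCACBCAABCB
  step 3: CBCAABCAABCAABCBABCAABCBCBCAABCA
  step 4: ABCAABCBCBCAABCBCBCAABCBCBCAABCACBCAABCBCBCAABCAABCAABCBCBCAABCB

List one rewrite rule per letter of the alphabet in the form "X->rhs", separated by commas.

  step 3 ⇒ step 4: CBCAABCAABCAABCBABCAABCBCBCAABCA ⇒ AB·CA·AB·CB·CB·CA·AB·CB·CB·CA·AB·CB·CB·CA·AB·CA·CB·CA·AB·CB·CB·CA·AB·CA·AB·CA·AB·CB·CB·CA·AB·CB
    A ↦ CB
    B ↦ CA
    C ↦ AB

A->CB, B->CA, C->AB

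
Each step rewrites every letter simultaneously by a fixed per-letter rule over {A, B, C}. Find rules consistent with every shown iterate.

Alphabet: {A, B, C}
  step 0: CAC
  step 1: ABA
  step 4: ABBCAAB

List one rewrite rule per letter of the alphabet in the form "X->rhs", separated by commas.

  step 0 ⇒ step 1: CAC ⇒ A·B·A
    A ↦ B
    C ↦ A
    B ↦ CA  (constrained at step 1)

A->B, B->CA, C->A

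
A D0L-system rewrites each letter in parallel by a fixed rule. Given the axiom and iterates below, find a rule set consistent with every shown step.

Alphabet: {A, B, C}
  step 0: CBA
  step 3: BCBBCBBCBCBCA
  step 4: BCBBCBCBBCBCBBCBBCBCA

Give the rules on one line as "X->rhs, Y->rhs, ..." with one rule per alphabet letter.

  step 3 ⇒ step 4: BCBBCBBCBCBCA ⇒ BC·B·BC·BC·B·BC·BC·B·BC·B·BC·B·CA
    A ↦ CA
    B ↦ BC
    C ↦ B

A->CA, B->BC, C->B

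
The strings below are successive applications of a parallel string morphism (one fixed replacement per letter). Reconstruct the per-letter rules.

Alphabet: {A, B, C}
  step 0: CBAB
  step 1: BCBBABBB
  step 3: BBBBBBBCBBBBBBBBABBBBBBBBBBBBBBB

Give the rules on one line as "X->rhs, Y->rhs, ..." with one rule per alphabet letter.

A->AB, B->BB, C->BC

  step 0 ⇒ step 1: CBAB ⇒ BC·BB·AB·BB
    A ↦ AB
    B ↦ BB
    C ↦ BC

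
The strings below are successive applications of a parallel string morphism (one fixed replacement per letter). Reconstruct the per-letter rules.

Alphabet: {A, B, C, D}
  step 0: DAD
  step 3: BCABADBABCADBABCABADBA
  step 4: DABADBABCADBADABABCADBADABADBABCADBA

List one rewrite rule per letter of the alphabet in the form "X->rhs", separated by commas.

A->BA, B->D, C->A, D->BCA

  step 3 ⇒ step 4: BCABADBABCADBABCABADBA ⇒ D·A·BA·D·BA·BCA·D·BA·D·A·BA·BCA·D·BA·D·A·BA·D·BA·BCA·D·BA
    A ↦ BA
    B ↦ D
    C ↦ A
    D ↦ BCA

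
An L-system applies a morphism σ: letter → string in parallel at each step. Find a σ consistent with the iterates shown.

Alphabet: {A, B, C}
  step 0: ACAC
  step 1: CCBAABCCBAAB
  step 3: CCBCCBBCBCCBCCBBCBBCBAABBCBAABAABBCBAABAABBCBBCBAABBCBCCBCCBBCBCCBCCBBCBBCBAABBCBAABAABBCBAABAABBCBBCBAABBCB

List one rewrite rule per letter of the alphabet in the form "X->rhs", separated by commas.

A->CCB, B->BCB, C->AAB

  step 0 ⇒ step 1: ACAC ⇒ CCB·AAB·CCB·AAB
    A ↦ CCB
    C ↦ AAB
    B ↦ BCB  (constrained at step 1)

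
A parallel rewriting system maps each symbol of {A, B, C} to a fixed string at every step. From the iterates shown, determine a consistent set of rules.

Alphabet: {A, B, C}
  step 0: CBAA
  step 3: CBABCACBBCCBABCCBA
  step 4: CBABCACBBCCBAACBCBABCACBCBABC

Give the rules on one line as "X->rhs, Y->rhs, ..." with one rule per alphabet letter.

A->BC, B->A, C->CB

  step 3 ⇒ step 4: CBABCACBBCCBABCCBA ⇒ CB·A·BC·A·CB·BC·CB·A·A·CB·CB·A·BC·A·CB·CB·A·BC
    A ↦ BC
    B ↦ A
    C ↦ CB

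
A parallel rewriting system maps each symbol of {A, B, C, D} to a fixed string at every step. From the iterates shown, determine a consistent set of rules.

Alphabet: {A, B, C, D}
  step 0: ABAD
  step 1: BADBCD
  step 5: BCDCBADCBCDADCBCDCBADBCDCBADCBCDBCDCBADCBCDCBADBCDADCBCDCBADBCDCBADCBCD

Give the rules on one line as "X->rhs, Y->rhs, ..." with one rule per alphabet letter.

A->B, B->AD, C->CB, D->CD

  step 0 ⇒ step 1: ABAD ⇒ B·AD·B·CD
    A ↦ B
    B ↦ AD
    D ↦ CD
    C ↦ CB  (constrained at step 1)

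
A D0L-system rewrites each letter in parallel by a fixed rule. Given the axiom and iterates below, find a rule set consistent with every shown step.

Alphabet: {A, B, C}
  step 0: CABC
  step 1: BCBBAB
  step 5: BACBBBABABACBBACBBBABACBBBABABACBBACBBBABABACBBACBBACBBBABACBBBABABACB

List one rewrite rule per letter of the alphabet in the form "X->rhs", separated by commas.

  step 0 ⇒ step 1: CABC ⇒ B·CB·BA·B
    A ↦ CB
    B ↦ BA
    C ↦ B

A->CB, B->BA, C->B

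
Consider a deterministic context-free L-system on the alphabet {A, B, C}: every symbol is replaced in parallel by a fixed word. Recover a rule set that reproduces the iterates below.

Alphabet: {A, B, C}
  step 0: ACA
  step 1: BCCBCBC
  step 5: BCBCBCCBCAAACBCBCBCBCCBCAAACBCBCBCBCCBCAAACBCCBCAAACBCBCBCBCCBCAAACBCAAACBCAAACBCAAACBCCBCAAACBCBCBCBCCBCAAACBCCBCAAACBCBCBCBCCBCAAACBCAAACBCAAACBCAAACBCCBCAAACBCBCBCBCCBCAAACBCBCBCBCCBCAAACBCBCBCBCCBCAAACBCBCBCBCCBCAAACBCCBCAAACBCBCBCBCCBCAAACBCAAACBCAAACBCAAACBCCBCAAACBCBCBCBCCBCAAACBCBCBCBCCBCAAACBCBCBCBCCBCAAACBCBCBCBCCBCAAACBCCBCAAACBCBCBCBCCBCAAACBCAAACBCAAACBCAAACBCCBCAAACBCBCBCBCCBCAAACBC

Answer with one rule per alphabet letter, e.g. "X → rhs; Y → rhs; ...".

  step 0 ⇒ step 1: ACA ⇒ BC·CBC·BC
    A ↦ BC
    C ↦ CBC
    B ↦ AAA  (constrained at step 1)

A->BC, B->AAA, C->CBC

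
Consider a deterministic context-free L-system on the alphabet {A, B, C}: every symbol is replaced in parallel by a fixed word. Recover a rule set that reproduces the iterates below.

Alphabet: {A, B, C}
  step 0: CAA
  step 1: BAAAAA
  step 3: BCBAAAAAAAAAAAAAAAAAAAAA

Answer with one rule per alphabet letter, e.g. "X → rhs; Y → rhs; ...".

A->AA, B->BC, C->BA

  step 0 ⇒ step 1: CAA ⇒ BA·AA·AA
    A ↦ AA
    C ↦ BA
    B ↦ BC  (constrained at step 1)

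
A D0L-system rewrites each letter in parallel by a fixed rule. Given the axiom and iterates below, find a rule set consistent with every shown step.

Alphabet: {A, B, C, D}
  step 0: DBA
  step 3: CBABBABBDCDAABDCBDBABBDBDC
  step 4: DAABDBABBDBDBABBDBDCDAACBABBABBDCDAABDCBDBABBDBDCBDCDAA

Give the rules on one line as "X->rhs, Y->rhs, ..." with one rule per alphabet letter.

A->BAB, B->BD, C->DAA, D->C

  step 3 ⇒ step 4: CBABBABBDCDAABDCBDBABBDBDC ⇒ DAA·BD·BAB·BD·BD·BAB·BD·BD·C·DAA·C·BAB·BAB·BD·C·DAA·BD·C·BD·BAB·BD·BD·C·BD·C·DAA
    A ↦ BAB
    B ↦ BD
    C ↦ DAA
    D ↦ C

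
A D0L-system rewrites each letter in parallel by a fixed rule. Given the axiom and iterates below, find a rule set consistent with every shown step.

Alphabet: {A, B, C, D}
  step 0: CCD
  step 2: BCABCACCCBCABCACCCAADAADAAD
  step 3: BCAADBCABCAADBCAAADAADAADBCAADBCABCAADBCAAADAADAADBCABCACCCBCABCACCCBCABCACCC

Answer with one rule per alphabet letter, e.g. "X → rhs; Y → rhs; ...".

A->BCA, B->BC, C->AAD, D->CCC

  step 2 ⇒ step 3: BCABCACCCBCABCACCCAADAADAAD ⇒ BC·AAD·BCA·BC·AAD·BCA·AAD·AAD·AAD·BC·AAD·BCA·BC·AAD·BCA·AAD·AAD·AAD·BCA·BCA·CCC·BCA·BCA·CCC·BCA·BCA·CCC
    A ↦ BCA
    B ↦ BC
    C ↦ AAD
    D ↦ CCC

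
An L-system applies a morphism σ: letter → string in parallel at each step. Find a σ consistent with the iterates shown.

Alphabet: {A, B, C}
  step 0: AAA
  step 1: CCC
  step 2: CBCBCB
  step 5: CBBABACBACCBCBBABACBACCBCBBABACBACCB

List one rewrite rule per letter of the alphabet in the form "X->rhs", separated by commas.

A->C, B->BA, C->CB

  step 1 ⇒ step 2: CCC ⇒ CB·CB·CB
    C ↦ CB
  step 0 ⇒ step 1: AAA ⇒ C·C·C
    A ↦ C
    B ↦ BA  (constrained at step 2)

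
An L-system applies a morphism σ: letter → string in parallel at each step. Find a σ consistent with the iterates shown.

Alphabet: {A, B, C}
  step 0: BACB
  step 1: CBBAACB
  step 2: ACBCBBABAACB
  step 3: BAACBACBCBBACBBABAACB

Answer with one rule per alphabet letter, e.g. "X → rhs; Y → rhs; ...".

  step 2 ⇒ step 3: ACBCBBABAACB ⇒ BA·A·CB·A·CB·CB·BA·CB·BA·BA·A·CB
    A ↦ BA
    B ↦ CB
    C ↦ A

A->BA, B->CB, C->A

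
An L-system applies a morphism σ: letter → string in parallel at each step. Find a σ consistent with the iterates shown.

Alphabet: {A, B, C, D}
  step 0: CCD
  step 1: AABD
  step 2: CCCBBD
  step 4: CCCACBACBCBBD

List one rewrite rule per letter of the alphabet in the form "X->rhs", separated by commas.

A->C, B->CB, C->A, D->BD

  step 1 ⇒ step 2: AABD ⇒ C·C·CB·BD
    A ↦ C
    B ↦ CB
    D ↦ BD
  step 0 ⇒ step 1: CCD ⇒ A·A·BD
    C ↦ A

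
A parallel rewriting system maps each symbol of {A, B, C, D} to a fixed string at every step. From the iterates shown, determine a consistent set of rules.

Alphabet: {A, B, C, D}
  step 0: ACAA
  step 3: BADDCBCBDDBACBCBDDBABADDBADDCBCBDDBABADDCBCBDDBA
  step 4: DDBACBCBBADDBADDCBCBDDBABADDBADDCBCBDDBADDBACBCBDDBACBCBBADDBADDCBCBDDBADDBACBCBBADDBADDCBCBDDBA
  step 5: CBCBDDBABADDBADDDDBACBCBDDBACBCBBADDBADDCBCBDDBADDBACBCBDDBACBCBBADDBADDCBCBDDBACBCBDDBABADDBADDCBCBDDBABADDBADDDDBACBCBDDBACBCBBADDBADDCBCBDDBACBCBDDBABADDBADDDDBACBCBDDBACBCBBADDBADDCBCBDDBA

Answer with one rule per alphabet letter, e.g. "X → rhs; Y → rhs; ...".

A->DBA, B->D, C->BAD, D->CB

  step 4 ⇒ step 5: DDBACBCBBADDBADDCBCBDDBABADDBADDCBCBDDBADDBACBCBDDBACBCBBADDBADDCBCBDDBADDBACBCBBADDBADDCBCBDDBA ⇒ CB·CB·D·DBA·BAD·D·BAD·D·D·DBA·CB·CB·D·DBA·CB·CB·BAD·D·BAD·D·CB·CB·D·DBA·D·DBA·CB·CB·D·DBA·CB·CB·BAD·D·BAD·D·CB·CB·D·DBA·CB·CB·D·DBA·BAD·D·BAD·D·CB·CB·D·DBA·BAD·D·BAD·D·D·DBA·CB·CB·D·DBA·CB·CB·BAD·D·BAD·D·CB·CB·D·DBA·CB·CB·D·DBA·BAD·D·BAD·D·D·DBA·CB·CB·D·DBA·CB·CB·BAD·D·BAD·D·CB·CB·D·DBA
    A ↦ DBA
    B ↦ D
    C ↦ BAD
    D ↦ CB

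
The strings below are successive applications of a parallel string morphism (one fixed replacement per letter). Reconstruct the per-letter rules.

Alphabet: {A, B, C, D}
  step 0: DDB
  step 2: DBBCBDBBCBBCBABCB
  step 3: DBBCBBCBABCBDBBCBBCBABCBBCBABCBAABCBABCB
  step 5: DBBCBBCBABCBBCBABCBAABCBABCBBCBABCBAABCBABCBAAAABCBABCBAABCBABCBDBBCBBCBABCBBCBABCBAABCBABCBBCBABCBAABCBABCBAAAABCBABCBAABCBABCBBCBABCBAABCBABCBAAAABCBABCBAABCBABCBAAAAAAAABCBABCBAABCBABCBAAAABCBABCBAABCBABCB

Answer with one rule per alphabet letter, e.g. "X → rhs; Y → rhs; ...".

  step 2 ⇒ step 3: DBBCBDBBCBBCBABCB ⇒ DB·BCB·BCB·A·BCB·DB·BCB·BCB·A·BCB·BCB·A·BCB·AA·BCB·A·BCB
    A ↦ AA
    B ↦ BCB
    C ↦ A
    D ↦ DB

A->AA, B->BCB, C->A, D->DB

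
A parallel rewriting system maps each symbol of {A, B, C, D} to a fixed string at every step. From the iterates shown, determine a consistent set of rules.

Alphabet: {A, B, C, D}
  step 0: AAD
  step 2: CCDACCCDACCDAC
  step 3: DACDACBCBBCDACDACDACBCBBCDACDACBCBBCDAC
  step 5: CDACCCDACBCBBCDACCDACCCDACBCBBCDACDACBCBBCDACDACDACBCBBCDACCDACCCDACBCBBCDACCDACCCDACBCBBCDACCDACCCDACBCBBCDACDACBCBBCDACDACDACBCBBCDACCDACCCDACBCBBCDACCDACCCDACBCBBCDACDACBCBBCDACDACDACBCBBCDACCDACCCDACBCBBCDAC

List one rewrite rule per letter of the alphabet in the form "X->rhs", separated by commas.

  step 2 ⇒ step 3: CCDACCCDACCDAC ⇒ DAC·DAC·BC·BBC·DAC·DAC·DAC·BC·BBC·DAC·DAC·BC·BBC·DAC
    A ↦ BBC
    C ↦ DAC
    D ↦ BC
    B ↦ C  (constrained at step 3)

A->BBC, B->C, C->DAC, D->BC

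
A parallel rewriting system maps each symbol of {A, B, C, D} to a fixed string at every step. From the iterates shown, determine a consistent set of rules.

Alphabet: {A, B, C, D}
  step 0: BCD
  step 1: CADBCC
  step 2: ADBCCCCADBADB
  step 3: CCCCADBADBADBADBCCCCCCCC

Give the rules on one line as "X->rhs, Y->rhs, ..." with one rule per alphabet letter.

  step 2 ⇒ step 3: ADBCCCCADBADB ⇒ C·CC·C·ADB·ADB·ADB·ADB·C·CC·C·C·CC·C
    A ↦ C
    B ↦ C
    C ↦ ADB
    D ↦ CC

A->C, B->C, C->ADB, D->CC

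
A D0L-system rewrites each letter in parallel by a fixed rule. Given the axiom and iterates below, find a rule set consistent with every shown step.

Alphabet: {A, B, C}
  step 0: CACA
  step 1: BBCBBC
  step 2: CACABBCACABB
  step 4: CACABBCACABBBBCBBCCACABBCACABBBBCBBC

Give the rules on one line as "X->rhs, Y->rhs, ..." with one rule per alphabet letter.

A->C, B->CA, C->BB

  step 1 ⇒ step 2: BBCBBC ⇒ CA·CA·BB·CA·CA·BB
    B ↦ CA
    C ↦ BB
  step 0 ⇒ step 1: CACA ⇒ BB·C·BB·C
    A ↦ C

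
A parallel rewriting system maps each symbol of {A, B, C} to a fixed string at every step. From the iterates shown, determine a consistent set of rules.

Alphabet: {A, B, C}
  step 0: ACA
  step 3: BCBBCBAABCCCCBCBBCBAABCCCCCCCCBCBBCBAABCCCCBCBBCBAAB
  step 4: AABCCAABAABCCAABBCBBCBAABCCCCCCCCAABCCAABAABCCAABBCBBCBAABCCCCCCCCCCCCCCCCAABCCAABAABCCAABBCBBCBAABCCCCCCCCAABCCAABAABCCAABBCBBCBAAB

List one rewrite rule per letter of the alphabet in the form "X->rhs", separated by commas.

  step 3 ⇒ step 4: BCBBCBAABCCCCBCBBCBAABCCCCCCCCBCBBCBAABCCCCBCBBCBAAB ⇒ AAB·CC·AAB·AAB·CC·AAB·BCB·BCB·AAB·CC·CC·CC·CC·AAB·CC·AAB·AAB·CC·AAB·BCB·BCB·AAB·CC·CC·CC·CC·CC·CC·CC·CC·AAB·CC·AAB·AAB·CC·AAB·BCB·BCB·AAB·CC·CC·CC·CC·AAB·CC·AAB·AAB·CC·AAB·BCB·BCB·AAB
    A ↦ BCB
    B ↦ AAB
    C ↦ CC

A->BCB, B->AAB, C->CC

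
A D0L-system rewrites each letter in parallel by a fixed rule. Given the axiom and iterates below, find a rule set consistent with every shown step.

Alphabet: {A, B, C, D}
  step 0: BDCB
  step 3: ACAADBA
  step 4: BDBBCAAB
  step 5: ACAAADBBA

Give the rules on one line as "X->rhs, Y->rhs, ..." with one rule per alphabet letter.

  step 4 ⇒ step 5: BDBBCAAB ⇒ A·CA·A·A·D·B·B·A
    A ↦ B
    B ↦ A
    C ↦ D
    D ↦ CA

A->B, B->A, C->D, D->CA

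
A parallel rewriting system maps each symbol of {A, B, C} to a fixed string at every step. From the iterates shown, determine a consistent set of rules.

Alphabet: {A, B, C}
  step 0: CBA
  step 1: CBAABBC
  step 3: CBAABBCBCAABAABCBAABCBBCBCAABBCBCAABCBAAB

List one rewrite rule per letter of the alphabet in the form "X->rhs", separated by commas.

A->BC, B->AAB, C->CB

  step 0 ⇒ step 1: CBA ⇒ CB·AAB·BC
    A ↦ BC
    B ↦ AAB
    C ↦ CB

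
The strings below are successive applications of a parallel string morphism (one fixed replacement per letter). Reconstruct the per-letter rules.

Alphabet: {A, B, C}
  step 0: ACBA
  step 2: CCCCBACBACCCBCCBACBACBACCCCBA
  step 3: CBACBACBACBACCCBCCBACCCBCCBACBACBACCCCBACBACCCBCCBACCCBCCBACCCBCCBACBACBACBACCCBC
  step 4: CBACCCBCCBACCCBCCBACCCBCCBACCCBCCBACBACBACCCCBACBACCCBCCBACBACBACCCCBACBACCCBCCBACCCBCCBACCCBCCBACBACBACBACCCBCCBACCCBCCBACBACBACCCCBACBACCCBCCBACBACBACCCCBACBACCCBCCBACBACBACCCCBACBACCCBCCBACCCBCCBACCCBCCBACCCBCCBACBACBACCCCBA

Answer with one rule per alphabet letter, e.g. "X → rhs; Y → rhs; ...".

  step 3 ⇒ step 4: CBACBACBACBACCCBCCBACCCBCCBACBACBACCCCBACBACCCBCCBACCCBCCBACCCBCCBACBACBACBACCCBC ⇒ CBA·CCC·BC·CBA·CCC·BC·CBA·CCC·BC·CBA·CCC·BC·CBA·CBA·CBA·CCC·CBA·CBA·CCC·BC·CBA·CBA·CBA·CCC·CBA·CBA·CCC·BC·CBA·CCC·BC·CBA·CCC·BC·CBA·CBA·CBA·CBA·CCC·BC·CBA·CCC·BC·CBA·CBA·CBA·CCC·CBA·CBA·CCC·BC·CBA·CBA·CBA·CCC·CBA·CBA·CCC·BC·CBA·CBA·CBA·CCC·CBA·CBA·CCC·BC·CBA·CCC·BC·CBA·CCC·BC·CBA·CCC·BC·CBA·CBA·CBA·CCC·CBA
    A ↦ BC
    B ↦ CCC
    C ↦ CBA

A->BC, B->CCC, C->CBA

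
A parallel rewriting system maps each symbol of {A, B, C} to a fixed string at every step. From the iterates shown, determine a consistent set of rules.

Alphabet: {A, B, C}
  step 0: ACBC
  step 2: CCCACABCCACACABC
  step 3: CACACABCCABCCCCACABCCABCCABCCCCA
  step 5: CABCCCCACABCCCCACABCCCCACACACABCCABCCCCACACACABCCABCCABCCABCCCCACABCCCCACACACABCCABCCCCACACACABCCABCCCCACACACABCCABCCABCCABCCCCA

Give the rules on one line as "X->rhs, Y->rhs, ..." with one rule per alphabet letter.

A->BC, B->CC, C->CA

  step 2 ⇒ step 3: CCCACABCCACACABC ⇒ CA·CA·CA·BC·CA·BC·CC·CA·CA·BC·CA·BC·CA·BC·CC·CA
    A ↦ BC
    B ↦ CC
    C ↦ CA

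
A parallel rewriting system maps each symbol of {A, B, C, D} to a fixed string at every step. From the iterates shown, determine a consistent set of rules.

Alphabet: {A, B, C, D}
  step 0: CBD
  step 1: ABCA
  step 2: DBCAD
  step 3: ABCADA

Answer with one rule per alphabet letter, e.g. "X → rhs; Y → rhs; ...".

  step 2 ⇒ step 3: DBCAD ⇒ A·BC·A·D·A
    A ↦ D
    B ↦ BC
    C ↦ A
    D ↦ A

A->D, B->BC, C->A, D->A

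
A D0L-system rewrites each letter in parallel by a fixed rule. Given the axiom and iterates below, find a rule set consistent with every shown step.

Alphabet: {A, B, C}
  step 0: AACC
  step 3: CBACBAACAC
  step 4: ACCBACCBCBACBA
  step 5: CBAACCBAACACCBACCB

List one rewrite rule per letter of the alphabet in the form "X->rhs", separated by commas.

  step 4 ⇒ step 5: ACCBACCBCBACBA ⇒ CB·A·A·C·CB·A·A·C·A·C·CB·A·C·CB
    A ↦ CB
    B ↦ C
    C ↦ A

A->CB, B->C, C->A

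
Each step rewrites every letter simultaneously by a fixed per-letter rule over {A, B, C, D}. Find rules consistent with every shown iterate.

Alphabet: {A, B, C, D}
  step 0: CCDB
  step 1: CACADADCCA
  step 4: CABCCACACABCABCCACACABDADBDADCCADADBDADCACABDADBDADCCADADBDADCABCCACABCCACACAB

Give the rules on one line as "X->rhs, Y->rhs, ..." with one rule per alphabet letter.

A->B, B->CCA, C->CA, D->DAD

  step 0 ⇒ step 1: CCDB ⇒ CA·CA·DAD·CCA
    B ↦ CCA
    C ↦ CA
    D ↦ DAD
    A ↦ B  (constrained at step 1)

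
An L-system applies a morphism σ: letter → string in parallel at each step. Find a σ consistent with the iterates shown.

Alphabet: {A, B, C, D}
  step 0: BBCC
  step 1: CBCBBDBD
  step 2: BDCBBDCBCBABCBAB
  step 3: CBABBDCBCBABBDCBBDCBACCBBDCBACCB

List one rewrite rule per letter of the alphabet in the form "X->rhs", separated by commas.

A->AC, B->CB, C->BD, D->AB

  step 2 ⇒ step 3: BDCBBDCBCBABCBAB ⇒ CB·AB·BD·CB·CB·AB·BD·CB·BD·CB·AC·CB·BD·CB·AC·CB
    A ↦ AC
    B ↦ CB
    C ↦ BD
    D ↦ AB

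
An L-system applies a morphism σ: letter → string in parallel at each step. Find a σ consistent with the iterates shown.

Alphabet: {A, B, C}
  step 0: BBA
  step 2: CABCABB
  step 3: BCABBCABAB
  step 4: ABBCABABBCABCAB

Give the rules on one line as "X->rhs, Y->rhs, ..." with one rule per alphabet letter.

A->C, B->AB, C->B

  step 3 ⇒ step 4: BCABBCABAB ⇒ AB·B·C·AB·AB·B·C·AB·C·AB
    A ↦ C
    B ↦ AB
    C ↦ B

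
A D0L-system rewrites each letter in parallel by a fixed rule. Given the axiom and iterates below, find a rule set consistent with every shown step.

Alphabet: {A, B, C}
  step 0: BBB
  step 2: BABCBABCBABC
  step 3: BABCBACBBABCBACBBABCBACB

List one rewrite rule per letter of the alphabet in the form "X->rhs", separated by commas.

A->BC, B->BA, C->CB

  step 2 ⇒ step 3: BABCBABCBABC ⇒ BA·BC·BA·CB·BA·BC·BA·CB·BA·BC·BA·CB
    A ↦ BC
    B ↦ BA
    C ↦ CB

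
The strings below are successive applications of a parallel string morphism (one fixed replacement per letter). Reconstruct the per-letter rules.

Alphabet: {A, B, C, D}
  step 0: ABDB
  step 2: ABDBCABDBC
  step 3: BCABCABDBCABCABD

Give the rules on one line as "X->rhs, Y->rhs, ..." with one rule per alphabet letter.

A->BC, B->A, C->BD, D->BC

  step 2 ⇒ step 3: ABDBCABDBC ⇒ BC·A·BC·A·BD·BC·A·BC·A·BD
    A ↦ BC
    B ↦ A
    C ↦ BD
    D ↦ BC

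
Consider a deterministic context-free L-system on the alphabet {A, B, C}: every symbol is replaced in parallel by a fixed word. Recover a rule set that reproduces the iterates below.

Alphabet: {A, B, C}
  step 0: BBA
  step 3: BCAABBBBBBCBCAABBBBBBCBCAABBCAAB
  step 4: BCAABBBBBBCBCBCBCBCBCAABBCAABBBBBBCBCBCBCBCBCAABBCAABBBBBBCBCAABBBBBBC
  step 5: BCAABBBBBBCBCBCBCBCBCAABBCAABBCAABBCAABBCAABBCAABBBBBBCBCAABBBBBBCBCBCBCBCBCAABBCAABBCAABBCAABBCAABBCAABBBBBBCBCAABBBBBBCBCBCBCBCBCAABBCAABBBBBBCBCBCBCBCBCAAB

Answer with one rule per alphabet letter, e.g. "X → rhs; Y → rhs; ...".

  step 4 ⇒ step 5: BCAABBBBBBCBCBCBCBCBCAABBCAABBBBBBCBCBCBCBCBCAABBCAABBBBBBCBCAABBBBBBC ⇒ BC·AAB·BB·BB·BC·BC·BC·BC·BC·BC·AAB·BC·AAB·BC·AAB·BC·AAB·BC·AAB·BC·AAB·BB·BB·BC·BC·AAB·BB·BB·BC·BC·BC·BC·BC·BC·AAB·BC·AAB·BC·AAB·BC·AAB·BC·AAB·BC·AAB·BB·BB·BC·BC·AAB·BB·BB·BC·BC·BC·BC·BC·BC·AAB·BC·AAB·BB·BB·BC·BC·BC·BC·BC·BC·AAB
    A ↦ BB
    B ↦ BC
    C ↦ AAB

A->BB, B->BC, C->AAB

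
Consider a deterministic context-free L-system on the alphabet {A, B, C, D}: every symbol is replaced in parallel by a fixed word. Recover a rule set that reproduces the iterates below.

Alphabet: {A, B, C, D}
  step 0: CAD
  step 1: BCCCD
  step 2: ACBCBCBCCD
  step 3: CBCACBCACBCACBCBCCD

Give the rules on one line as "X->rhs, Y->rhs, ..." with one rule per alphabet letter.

A->C, B->AC, C->BC, D->CD

  step 2 ⇒ step 3: ACBCBCBCCD ⇒ C·BC·AC·BC·AC·BC·AC·BC·BC·CD
    A ↦ C
    B ↦ AC
    C ↦ BC
    D ↦ CD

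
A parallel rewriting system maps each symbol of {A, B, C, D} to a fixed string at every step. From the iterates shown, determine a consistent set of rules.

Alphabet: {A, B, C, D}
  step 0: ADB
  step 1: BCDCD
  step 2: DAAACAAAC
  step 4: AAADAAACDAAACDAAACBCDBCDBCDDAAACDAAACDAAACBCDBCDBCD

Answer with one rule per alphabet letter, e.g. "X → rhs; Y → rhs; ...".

  step 1 ⇒ step 2: BCDCD ⇒ D·AAA·C·AAA·C
    B ↦ D
    C ↦ AAA
    D ↦ C
  step 0 ⇒ step 1: ADB ⇒ BCD·C·D
    A ↦ BCD

A->BCD, B->D, C->AAA, D->C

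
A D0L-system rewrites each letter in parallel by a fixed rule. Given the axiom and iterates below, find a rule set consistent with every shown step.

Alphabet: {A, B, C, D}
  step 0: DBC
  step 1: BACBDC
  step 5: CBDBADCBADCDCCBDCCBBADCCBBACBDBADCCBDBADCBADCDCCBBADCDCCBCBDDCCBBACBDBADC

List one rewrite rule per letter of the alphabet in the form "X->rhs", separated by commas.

A->D, B->CB, C->DC, D->BA

  step 0 ⇒ step 1: DBC ⇒ BA·CB·DC
    B ↦ CB
    C ↦ DC
    D ↦ BA
    A ↦ D  (constrained at step 1)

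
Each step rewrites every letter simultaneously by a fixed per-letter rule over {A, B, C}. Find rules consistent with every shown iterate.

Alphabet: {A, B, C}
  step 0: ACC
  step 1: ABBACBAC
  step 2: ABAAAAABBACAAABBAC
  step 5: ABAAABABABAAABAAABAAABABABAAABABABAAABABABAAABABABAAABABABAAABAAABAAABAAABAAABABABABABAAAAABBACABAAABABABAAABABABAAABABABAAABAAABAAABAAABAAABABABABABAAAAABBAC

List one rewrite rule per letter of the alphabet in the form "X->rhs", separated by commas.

  step 1 ⇒ step 2: ABBACBAC ⇒ AB·AA·AA·AB·BAC·AA·AB·BAC
    A ↦ AB
    B ↦ AA
    C ↦ BAC

A->AB, B->AA, C->BAC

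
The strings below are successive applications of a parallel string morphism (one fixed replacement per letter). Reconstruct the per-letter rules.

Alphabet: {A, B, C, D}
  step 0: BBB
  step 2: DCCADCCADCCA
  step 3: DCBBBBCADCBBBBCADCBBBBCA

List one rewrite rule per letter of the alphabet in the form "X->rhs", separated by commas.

  step 2 ⇒ step 3: DCCADCCADCCA ⇒ DC·BB·BB·CA·DC·BB·BB·CA·DC·BB·BB·CA
    A ↦ CA
    C ↦ BB
    D ↦ DC
    B ↦ DA  (constrained at step 0)

A->CA, B->DA, C->BB, D->DC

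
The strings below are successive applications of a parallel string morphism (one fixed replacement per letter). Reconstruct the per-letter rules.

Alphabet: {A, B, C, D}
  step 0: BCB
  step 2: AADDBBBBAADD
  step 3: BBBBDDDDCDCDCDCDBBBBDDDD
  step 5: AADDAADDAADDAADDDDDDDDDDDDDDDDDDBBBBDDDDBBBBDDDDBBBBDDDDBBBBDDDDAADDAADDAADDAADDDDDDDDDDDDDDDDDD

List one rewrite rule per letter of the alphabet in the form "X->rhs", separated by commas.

  step 2 ⇒ step 3: AADDBBBBAADD ⇒ BB·BB·DD·DD·CD·CD·CD·CD·BB·BB·DD·DD
    A ↦ BB
    B ↦ CD
    D ↦ DD
    C ↦ AA  (constrained at step 0)

A->BB, B->CD, C->AA, D->DD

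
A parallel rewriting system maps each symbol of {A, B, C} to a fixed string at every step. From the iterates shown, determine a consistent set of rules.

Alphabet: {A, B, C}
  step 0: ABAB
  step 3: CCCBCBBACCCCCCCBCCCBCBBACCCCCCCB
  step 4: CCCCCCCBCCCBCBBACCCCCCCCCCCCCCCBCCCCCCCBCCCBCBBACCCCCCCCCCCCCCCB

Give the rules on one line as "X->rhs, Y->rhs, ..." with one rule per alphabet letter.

A->BA, B->CB, C->CC

  step 3 ⇒ step 4: CCCBCBBACCCCCCCBCCCBCBBACCCCCCCB ⇒ CC·CC·CC·CB·CC·CB·CB·BA·CC·CC·CC·CC·CC·CC·CC·CB·CC·CC·CC·CB·CC·CB·CB·BA·CC·CC·CC·CC·CC·CC·CC·CB
    A ↦ BA
    B ↦ CB
    C ↦ CC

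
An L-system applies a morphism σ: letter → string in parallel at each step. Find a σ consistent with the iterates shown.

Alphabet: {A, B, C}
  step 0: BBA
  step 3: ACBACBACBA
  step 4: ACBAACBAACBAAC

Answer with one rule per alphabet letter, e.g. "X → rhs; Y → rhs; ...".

  step 3 ⇒ step 4: ACBACBACBA ⇒ AC·B·A·AC·B·A·AC·B·A·AC
    A ↦ AC
    B ↦ A
    C ↦ B

A->AC, B->A, C->B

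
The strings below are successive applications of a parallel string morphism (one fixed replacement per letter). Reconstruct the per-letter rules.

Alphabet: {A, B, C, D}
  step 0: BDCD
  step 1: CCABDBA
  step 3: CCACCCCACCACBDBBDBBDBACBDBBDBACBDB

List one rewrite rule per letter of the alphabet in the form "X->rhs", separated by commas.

  step 0 ⇒ step 1: BDCD ⇒ CC·A·BDB·A
    B ↦ CC
    C ↦ BDB
    D ↦ A
    A ↦ AC  (constrained at step 1)

A->AC, B->CC, C->BDB, D->A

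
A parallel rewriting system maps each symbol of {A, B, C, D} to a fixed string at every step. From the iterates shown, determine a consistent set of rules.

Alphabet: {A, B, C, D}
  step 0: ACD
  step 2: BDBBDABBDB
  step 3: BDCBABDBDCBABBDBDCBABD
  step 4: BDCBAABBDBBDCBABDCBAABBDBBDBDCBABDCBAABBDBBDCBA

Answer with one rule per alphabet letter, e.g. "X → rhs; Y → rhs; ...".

A->B, B->BD, C->AB, D->CBA

  step 3 ⇒ step 4: BDCBABDBDCBABBDBDCBABD ⇒ BD·CBA·AB·BD·B·BD·CBA·BD·CBA·AB·BD·B·BD·BD·CBA·BD·CBA·AB·BD·B·BD·CBA
    A ↦ B
    B ↦ BD
    C ↦ AB
    D ↦ CBA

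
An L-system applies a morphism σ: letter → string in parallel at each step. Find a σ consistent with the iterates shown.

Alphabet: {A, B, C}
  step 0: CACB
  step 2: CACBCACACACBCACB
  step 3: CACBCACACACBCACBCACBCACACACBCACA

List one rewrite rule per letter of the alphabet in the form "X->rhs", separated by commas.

A->B, B->A, C->CAC

  step 2 ⇒ step 3: CACBCACACACBCACB ⇒ CAC·B·CAC·A·CAC·B·CAC·B·CAC·B·CAC·A·CAC·B·CAC·A
    A ↦ B
    B ↦ A
    C ↦ CAC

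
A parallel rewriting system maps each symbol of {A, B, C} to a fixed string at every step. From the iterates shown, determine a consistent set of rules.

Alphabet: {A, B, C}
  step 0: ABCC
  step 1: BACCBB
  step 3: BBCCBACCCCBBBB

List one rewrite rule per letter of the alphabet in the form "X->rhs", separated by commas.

  step 0 ⇒ step 1: ABCC ⇒ BA·CC·B·B
    A ↦ BA
    B ↦ CC
    C ↦ B

A->BA, B->CC, C->B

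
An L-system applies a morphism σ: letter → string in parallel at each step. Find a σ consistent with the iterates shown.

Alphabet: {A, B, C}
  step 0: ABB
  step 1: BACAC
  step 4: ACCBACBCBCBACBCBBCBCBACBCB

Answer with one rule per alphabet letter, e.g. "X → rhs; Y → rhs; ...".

  step 0 ⇒ step 1: ABB ⇒ B·AC·AC
    A ↦ B
    B ↦ AC
    C ↦ CB  (constrained at step 1)

A->B, B->AC, C->CB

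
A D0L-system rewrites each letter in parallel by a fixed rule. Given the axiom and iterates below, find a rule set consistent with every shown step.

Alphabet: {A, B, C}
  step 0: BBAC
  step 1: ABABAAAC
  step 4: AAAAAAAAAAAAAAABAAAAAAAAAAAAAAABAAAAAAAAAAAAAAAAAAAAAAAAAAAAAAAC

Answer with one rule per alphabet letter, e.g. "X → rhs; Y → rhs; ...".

  step 0 ⇒ step 1: BBAC ⇒ AB·AB·AA·AC
    A ↦ AA
    B ↦ AB
    C ↦ AC

A->AA, B->AB, C->AC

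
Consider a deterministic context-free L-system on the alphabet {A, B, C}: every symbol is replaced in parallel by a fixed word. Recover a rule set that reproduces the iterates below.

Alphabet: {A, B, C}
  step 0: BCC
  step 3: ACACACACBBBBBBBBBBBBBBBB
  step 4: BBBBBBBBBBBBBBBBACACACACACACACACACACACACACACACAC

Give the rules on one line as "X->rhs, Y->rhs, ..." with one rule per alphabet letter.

A->BB, B->AC, C->BB

  step 3 ⇒ step 4: ACACACACBBBBBBBBBBBBBBBB ⇒ BB·BB·BB·BB·BB·BB·BB·BB·AC·AC·AC·AC·AC·AC·AC·AC·AC·AC·AC·AC·AC·AC·AC·AC
    A ↦ BB
    B ↦ AC
    C ↦ BB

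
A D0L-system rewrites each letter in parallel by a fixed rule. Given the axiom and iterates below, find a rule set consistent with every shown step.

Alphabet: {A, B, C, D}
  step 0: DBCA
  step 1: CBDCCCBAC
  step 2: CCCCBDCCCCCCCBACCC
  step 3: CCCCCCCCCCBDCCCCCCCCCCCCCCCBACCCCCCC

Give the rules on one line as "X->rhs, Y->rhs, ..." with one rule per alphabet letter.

A->BAC, B->C, C->CC, D->CBD

  step 2 ⇒ step 3: CCCCBDCCCCCCCBACCC ⇒ CC·CC·CC·CC·C·CBD·CC·CC·CC·CC·CC·CC·CC·C·BAC·CC·CC·CC
    A ↦ BAC
    B ↦ C
    C ↦ CC
    D ↦ CBD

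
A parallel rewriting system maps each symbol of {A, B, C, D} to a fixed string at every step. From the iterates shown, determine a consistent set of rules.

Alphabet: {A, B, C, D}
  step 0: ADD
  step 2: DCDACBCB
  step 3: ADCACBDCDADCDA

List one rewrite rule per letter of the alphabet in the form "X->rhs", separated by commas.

A->CB, B->DA, C->DC, D->A

  step 2 ⇒ step 3: DCDACBCB ⇒ A·DC·A·CB·DC·DA·DC·DA
    A ↦ CB
    B ↦ DA
    C ↦ DC
    D ↦ A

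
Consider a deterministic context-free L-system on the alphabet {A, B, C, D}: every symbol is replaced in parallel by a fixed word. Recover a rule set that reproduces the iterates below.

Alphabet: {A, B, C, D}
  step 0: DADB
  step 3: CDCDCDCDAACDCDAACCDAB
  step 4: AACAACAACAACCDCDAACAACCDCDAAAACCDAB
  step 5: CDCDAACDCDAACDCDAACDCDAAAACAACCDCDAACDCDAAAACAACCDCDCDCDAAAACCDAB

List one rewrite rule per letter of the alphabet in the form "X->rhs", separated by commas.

A->CD, B->AB, C->AA, D->C

  step 4 ⇒ step 5: AACAACAACAACCDCDAACAACCDCDAAAACCDAB ⇒ CD·CD·AA·CD·CD·AA·CD·CD·AA·CD·CD·AA·AA·C·AA·C·CD·CD·AA·CD·CD·AA·AA·C·AA·C·CD·CD·CD·CD·AA·AA·C·CD·AB
    A ↦ CD
    B ↦ AB
    C ↦ AA
    D ↦ C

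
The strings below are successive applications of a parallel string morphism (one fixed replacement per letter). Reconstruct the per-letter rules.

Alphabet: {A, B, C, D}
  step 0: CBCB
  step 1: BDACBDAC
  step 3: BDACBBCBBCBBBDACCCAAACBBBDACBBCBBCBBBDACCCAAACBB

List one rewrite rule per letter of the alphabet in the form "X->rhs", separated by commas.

A->CBB, B->C, C->BDA, D->AAA

  step 0 ⇒ step 1: CBCB ⇒ BDA·C·BDA·C
    B ↦ C
    C ↦ BDA
    A ↦ CBB  (constrained at step 1)
    D ↦ AAA  (constrained at step 1)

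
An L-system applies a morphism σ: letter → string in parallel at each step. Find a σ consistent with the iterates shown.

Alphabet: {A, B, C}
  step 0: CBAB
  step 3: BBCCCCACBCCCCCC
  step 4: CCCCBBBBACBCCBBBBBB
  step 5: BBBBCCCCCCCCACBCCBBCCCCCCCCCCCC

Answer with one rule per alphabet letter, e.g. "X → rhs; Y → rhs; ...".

  step 4 ⇒ step 5: CCCCBBBBACBCCBBBBBB ⇒ B·B·B·B·CC·CC·CC·CC·AC·B·CC·B·B·CC·CC·CC·CC·CC·CC
    A ↦ AC
    B ↦ CC
    C ↦ B

A->AC, B->CC, C->B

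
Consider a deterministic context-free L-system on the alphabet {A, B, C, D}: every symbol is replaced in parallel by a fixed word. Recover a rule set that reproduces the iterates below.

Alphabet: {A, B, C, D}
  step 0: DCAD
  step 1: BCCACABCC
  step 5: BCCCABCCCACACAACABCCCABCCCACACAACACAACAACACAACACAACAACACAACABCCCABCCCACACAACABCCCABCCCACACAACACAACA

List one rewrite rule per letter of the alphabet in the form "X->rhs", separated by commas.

A->CA, B->DAD, C->A, D->BCC

  step 0 ⇒ step 1: DCAD ⇒ BCC·A·CA·BCC
    A ↦ CA
    C ↦ A
    D ↦ BCC
    B ↦ DAD  (constrained at step 1)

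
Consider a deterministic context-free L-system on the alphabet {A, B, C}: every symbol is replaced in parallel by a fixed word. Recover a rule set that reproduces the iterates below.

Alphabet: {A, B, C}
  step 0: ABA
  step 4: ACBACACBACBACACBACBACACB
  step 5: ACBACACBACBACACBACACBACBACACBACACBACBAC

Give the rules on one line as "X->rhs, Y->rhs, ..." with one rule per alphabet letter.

A->AC, B->AC, C->B

  step 4 ⇒ step 5: ACBACACBACBACACBACBACACB ⇒ AC·B·AC·AC·B·AC·B·AC·AC·B·AC·AC·B·AC·B·AC·AC·B·AC·AC·B·AC·B·AC
    A ↦ AC
    B ↦ AC
    C ↦ B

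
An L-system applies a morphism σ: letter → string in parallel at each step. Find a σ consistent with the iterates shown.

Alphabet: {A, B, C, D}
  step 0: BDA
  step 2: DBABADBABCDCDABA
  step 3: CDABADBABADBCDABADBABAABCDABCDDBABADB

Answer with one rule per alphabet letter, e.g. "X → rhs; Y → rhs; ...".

A->DB, B->ABA, C->AB, D->CD

  step 2 ⇒ step 3: DBABADBABCDCDABA ⇒ CD·ABA·DB·ABA·DB·CD·ABA·DB·ABA·AB·CD·AB·CD·DB·ABA·DB
    A ↦ DB
    B ↦ ABA
    C ↦ AB
    D ↦ CD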